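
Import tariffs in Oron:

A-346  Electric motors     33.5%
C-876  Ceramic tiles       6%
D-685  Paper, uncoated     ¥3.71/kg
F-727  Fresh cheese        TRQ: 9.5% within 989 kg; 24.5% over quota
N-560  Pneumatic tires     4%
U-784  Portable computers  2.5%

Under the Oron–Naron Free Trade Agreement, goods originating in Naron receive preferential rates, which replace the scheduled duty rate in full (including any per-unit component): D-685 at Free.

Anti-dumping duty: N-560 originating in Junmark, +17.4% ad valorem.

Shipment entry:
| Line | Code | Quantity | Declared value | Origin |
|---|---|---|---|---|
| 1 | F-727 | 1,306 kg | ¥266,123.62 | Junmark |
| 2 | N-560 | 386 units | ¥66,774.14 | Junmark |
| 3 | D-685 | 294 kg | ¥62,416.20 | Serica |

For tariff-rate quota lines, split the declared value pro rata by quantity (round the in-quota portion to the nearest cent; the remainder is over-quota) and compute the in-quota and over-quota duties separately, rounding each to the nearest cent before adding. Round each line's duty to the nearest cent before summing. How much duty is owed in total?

Line 1 (F-727, Junmark, 1,306 kg, ¥266,123.62):
Code F-727 is under a tariff-rate quota (threshold 989 kg). In-quota: 989 kg at 9.5%; over-quota: 317 kg at 24.5%.
Pro-rata value split: in-quota = ¥266,123.62 × 989/1,306 = ¥201,528.53; over-quota = ¥266,123.62 − ¥201,528.53 = ¥64,595.09.
In-quota duty = ¥201,528.53 × 9.5% = ¥19,145.21. Over-quota duty = ¥64,595.09 × 24.5% = ¥15,825.80.
Line duty = ¥19,145.21 + ¥15,825.80 = ¥34,971.01.
Line 2 (N-560, Junmark, 386 units, ¥66,774.14):
Base rate for N-560 is 4%.
Additional duty on N-560 from Junmark: +17.4%. Applied ad valorem rate: 4% + 17.4% = 21.4%.
Duty = ¥66,774.14 × 21.4% = ¥14,289.67.
Line 3 (D-685, Serica, 294 kg, ¥62,416.20):
Base rate for D-685 is ¥3.71/kg.
D-685 has an FTA preferential rate, but origin Serica is not Naron; base rate stands.
Duty = 294 × ¥3.71 = ¥1,090.74.
Total = ¥34,971.01 + ¥14,289.67 + ¥1,090.74 = ¥50,351.42.

¥50,351.42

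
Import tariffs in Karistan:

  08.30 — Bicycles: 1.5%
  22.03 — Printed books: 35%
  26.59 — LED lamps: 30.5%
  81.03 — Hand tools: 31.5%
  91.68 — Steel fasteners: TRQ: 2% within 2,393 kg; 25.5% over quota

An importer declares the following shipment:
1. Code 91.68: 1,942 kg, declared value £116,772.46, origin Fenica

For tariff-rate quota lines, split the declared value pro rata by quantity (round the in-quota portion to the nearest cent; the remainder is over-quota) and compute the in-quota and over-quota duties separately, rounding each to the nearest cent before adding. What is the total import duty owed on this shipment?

£2,335.45

Line 1 (91.68, Fenica, 1,942 kg, £116,772.46):
Code 91.68 is under a tariff-rate quota (threshold 2,393 kg). Quantity 1,942 kg is within the quota, so the in-quota rate 2% applies to the full value.
Duty = £116,772.46 × 2% = £2,335.45.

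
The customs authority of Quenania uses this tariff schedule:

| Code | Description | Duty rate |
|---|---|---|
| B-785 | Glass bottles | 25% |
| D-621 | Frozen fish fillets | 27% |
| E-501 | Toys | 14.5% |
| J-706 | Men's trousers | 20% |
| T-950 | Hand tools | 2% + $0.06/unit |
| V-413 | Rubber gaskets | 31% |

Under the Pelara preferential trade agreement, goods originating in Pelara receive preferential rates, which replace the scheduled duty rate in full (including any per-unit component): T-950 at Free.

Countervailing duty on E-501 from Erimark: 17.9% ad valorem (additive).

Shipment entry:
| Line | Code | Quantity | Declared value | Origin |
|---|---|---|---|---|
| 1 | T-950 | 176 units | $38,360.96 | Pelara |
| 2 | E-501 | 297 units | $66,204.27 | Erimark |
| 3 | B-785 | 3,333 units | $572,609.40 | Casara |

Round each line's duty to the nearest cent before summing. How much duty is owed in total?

$164,602.53

Line 1 (T-950, Pelara, 176 units, $38,360.96):
Base rate for T-950 is 2% + $0.06/unit.
Origin Pelara qualifies under the Quenania–Pelara agreement and T-950 is covered: preferential rate Free applies instead.
Duty = $38,360.96 × 0% = $0.00.
Line 2 (E-501, Erimark, 297 units, $66,204.27):
Base rate for E-501 is 14.5%.
Additional duty on E-501 from Erimark: +17.9%. Applied ad valorem rate: 14.5% + 17.9% = 32.4%.
Duty = $66,204.27 × 32.4% = $21,450.18.
Line 3 (B-785, Casara, 3,333 units, $572,609.40):
Base rate for B-785 is 25%.
Duty = $572,609.40 × 25% = $143,152.35.
Total = $0.00 + $21,450.18 + $143,152.35 = $164,602.53.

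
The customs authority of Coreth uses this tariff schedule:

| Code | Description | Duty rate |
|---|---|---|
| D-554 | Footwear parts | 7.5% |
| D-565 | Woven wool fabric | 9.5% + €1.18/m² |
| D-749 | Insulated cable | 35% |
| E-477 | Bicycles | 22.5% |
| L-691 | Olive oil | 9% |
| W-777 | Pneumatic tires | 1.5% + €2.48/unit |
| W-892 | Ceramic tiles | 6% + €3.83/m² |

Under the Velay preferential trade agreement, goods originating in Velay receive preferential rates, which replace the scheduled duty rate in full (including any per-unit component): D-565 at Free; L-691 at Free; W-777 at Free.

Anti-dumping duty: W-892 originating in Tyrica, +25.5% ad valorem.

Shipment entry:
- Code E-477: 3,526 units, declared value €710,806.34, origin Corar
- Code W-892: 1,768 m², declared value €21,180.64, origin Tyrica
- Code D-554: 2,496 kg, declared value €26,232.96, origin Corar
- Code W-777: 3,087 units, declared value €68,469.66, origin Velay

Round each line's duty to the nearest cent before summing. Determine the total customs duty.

Line 1 (E-477, Corar, 3,526 units, €710,806.34):
Base rate for E-477 is 22.5%.
Duty = €710,806.34 × 22.5% = €159,931.43.
Line 2 (W-892, Tyrica, 1,768 m², €21,180.64):
Base rate for W-892 is 6% + €3.83/m².
Additional duty on W-892 from Tyrica: +25.5%. Applied ad valorem rate: 6% + 25.5% = 31.5%.
Duty = €21,180.64 × 31.5% + 1,768 × €3.83 = €13,443.34.
Line 3 (D-554, Corar, 2,496 kg, €26,232.96):
Base rate for D-554 is 7.5%.
Duty = €26,232.96 × 7.5% = €1,967.47.
Line 4 (W-777, Velay, 3,087 units, €68,469.66):
Base rate for W-777 is 1.5% + €2.48/unit.
Origin Velay qualifies under the Coreth–Velay agreement and W-777 is covered: preferential rate Free applies instead.
Duty = €68,469.66 × 0% = €0.00.
Total = €159,931.43 + €13,443.34 + €1,967.47 + €0.00 = €175,342.24.

€175,342.24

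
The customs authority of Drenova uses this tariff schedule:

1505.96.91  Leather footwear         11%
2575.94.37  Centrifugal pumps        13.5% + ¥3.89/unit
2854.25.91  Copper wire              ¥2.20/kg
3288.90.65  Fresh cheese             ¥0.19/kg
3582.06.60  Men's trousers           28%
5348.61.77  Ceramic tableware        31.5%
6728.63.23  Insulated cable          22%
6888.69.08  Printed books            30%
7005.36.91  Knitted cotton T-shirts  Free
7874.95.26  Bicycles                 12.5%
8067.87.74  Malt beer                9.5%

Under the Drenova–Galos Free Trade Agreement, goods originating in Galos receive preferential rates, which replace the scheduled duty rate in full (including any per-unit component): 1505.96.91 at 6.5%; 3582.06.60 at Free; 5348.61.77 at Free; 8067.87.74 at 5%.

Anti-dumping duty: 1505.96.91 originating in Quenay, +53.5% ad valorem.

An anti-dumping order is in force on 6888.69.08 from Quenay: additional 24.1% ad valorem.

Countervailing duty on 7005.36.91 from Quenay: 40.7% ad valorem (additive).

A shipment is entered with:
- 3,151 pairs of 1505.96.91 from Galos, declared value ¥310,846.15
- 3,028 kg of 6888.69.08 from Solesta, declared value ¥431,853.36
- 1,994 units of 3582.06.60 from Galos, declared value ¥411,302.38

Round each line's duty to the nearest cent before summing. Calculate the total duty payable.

Line 1 (1505.96.91, Galos, 3,151 pairs, ¥310,846.15):
Base rate for 1505.96.91 is 11%.
Origin Galos qualifies under the Drenova–Galos agreement and 1505.96.91 is covered: preferential rate 6.5% applies instead.
The additional-duty order on 1505.96.91 targets Quenay, not Galos; it does not apply.
Duty = ¥310,846.15 × 6.5% = ¥20,205.00.
Line 2 (6888.69.08, Solesta, 3,028 kg, ¥431,853.36):
Base rate for 6888.69.08 is 30%.
The additional-duty order on 6888.69.08 targets Quenay, not Solesta; it does not apply.
Duty = ¥431,853.36 × 30% = ¥129,556.01.
Line 3 (3582.06.60, Galos, 1,994 units, ¥411,302.38):
Base rate for 3582.06.60 is 28%.
Origin Galos qualifies under the Drenova–Galos agreement and 3582.06.60 is covered: preferential rate Free applies instead.
Duty = ¥411,302.38 × 0% = ¥0.00.
Total = ¥20,205.00 + ¥129,556.01 + ¥0.00 = ¥149,761.01.

¥149,761.01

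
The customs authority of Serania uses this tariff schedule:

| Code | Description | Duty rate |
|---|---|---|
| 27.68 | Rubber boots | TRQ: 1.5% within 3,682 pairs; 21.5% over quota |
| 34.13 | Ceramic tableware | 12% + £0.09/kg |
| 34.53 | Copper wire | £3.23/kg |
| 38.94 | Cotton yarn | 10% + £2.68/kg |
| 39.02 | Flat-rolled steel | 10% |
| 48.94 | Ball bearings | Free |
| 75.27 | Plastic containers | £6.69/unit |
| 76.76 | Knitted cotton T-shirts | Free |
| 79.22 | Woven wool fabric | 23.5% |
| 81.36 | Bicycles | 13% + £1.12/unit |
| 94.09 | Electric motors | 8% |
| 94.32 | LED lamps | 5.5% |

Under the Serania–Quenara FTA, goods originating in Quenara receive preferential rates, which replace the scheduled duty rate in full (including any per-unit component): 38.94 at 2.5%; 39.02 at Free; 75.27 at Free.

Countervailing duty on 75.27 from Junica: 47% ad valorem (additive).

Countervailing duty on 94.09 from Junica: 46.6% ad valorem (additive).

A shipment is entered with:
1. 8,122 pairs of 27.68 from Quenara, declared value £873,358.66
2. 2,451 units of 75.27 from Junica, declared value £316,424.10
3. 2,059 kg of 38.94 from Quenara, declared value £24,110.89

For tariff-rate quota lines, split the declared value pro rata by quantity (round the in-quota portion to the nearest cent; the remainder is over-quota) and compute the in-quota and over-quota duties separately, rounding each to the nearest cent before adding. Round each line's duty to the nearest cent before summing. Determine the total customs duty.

£274,306.31

Line 1 (27.68, Quenara, 8,122 pairs, £873,358.66):
Code 27.68 is under a tariff-rate quota (threshold 3,682 pairs). In-quota: 3,682 pairs at 1.5%; over-quota: 4,440 pairs at 21.5%.
Pro-rata value split: in-quota = £873,358.66 × 3,682/8,122 = £395,925.46; over-quota = £873,358.66 − £395,925.46 = £477,433.20.
In-quota duty = £395,925.46 × 1.5% = £5,938.88. Over-quota duty = £477,433.20 × 21.5% = £102,648.14.
Line duty = £5,938.88 + £102,648.14 = £108,587.02.
Line 2 (75.27, Junica, 2,451 units, £316,424.10):
Base rate for 75.27 is £6.69/unit.
75.27 has an FTA preferential rate, but origin Junica is not Quenara; base rate stands.
Additional duty on 75.27 from Junica: +47% ad valorem. Applied ad valorem rate = 47%.
Duty = £316,424.10 × 47% + 2,451 × £6.69 = £165,116.52.
Line 3 (38.94, Quenara, 2,059 kg, £24,110.89):
Base rate for 38.94 is 10% + £2.68/kg.
Origin Quenara qualifies under the Serania–Quenara agreement and 38.94 is covered: preferential rate 2.5% applies instead.
Duty = £24,110.89 × 2.5% = £602.77.
Total = £108,587.02 + £165,116.52 + £602.77 = £274,306.31.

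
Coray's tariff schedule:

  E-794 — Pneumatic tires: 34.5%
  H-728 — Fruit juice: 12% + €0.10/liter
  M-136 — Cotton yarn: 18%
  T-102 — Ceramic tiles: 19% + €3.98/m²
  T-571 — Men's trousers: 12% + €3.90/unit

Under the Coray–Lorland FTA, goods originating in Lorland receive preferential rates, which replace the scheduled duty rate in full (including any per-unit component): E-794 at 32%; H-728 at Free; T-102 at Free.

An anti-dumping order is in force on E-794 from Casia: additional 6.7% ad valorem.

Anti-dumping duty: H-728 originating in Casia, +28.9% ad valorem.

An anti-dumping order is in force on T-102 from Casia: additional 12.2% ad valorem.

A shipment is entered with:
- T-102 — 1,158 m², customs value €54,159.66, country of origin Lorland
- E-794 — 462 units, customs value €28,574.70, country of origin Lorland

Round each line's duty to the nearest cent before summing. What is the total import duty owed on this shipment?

Line 1 (T-102, Lorland, 1,158 m², €54,159.66):
Base rate for T-102 is 19% + €3.98/m².
Origin Lorland qualifies under the Coray–Lorland agreement and T-102 is covered: preferential rate Free applies instead.
The additional-duty order on T-102 targets Casia, not Lorland; it does not apply.
Duty = €54,159.66 × 0% = €0.00.
Line 2 (E-794, Lorland, 462 units, €28,574.70):
Base rate for E-794 is 34.5%.
Origin Lorland qualifies under the Coray–Lorland agreement and E-794 is covered: preferential rate 32% applies instead.
The additional-duty order on E-794 targets Casia, not Lorland; it does not apply.
Duty = €28,574.70 × 32% = €9,143.90.
Total = €0.00 + €9,143.90 = €9,143.90.

€9,143.90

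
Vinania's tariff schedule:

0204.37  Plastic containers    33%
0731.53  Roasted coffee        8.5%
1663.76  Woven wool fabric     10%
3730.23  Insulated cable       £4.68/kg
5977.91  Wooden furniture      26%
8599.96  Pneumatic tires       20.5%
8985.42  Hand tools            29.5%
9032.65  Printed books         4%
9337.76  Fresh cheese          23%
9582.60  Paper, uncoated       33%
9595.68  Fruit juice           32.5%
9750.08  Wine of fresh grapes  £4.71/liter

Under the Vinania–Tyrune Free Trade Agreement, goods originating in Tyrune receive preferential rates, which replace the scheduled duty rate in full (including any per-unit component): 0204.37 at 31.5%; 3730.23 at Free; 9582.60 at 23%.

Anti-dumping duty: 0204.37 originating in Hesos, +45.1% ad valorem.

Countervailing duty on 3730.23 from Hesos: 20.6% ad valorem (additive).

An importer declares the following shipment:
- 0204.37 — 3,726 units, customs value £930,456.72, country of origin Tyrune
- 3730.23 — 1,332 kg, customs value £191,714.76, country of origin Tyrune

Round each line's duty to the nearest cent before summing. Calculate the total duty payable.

Line 1 (0204.37, Tyrune, 3,726 units, £930,456.72):
Base rate for 0204.37 is 33%.
Origin Tyrune qualifies under the Vinania–Tyrune agreement and 0204.37 is covered: preferential rate 31.5% applies instead.
The additional-duty order on 0204.37 targets Hesos, not Tyrune; it does not apply.
Duty = £930,456.72 × 31.5% = £293,093.87.
Line 2 (3730.23, Tyrune, 1,332 kg, £191,714.76):
Base rate for 3730.23 is £4.68/kg.
Origin Tyrune qualifies under the Vinania–Tyrune agreement and 3730.23 is covered: preferential rate Free applies instead.
The additional-duty order on 3730.23 targets Hesos, not Tyrune; it does not apply.
Duty = £191,714.76 × 0% = £0.00.
Total = £293,093.87 + £0.00 = £293,093.87.

£293,093.87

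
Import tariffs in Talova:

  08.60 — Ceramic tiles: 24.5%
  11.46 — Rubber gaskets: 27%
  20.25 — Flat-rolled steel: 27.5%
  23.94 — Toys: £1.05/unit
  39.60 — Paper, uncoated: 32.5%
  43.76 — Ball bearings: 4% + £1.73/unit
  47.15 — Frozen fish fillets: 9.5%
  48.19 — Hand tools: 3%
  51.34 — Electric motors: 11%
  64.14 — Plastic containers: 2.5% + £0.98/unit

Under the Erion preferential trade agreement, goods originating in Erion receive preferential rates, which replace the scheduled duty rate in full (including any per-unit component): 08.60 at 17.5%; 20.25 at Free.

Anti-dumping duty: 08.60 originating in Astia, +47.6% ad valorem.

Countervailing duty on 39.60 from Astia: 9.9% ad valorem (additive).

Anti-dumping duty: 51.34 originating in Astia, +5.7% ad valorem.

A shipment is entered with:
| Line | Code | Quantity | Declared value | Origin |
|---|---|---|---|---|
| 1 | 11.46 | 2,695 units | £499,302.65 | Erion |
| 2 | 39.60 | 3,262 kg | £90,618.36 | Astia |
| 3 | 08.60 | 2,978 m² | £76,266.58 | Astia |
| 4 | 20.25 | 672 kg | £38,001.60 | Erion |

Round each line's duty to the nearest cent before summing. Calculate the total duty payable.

Line 1 (11.46, Erion, 2,695 units, £499,302.65):
Base rate for 11.46 is 27%.
Origin Erion is the FTA partner but 11.46 is not on the preference list; base rate stands.
Duty = £499,302.65 × 27% = £134,811.72.
Line 2 (39.60, Astia, 3,262 kg, £90,618.36):
Base rate for 39.60 is 32.5%.
Additional duty on 39.60 from Astia: +9.9%. Applied ad valorem rate: 32.5% + 9.9% = 42.4%.
Duty = £90,618.36 × 42.4% = £38,422.18.
Line 3 (08.60, Astia, 2,978 m², £76,266.58):
Base rate for 08.60 is 24.5%.
08.60 has an FTA preferential rate, but origin Astia is not Erion; base rate stands.
Additional duty on 08.60 from Astia: +47.6%. Applied ad valorem rate: 24.5% + 47.6% = 72.1%.
Duty = £76,266.58 × 72.1% = £54,988.20.
Line 4 (20.25, Erion, 672 kg, £38,001.60):
Base rate for 20.25 is 27.5%.
Origin Erion qualifies under the Talova–Erion agreement and 20.25 is covered: preferential rate Free applies instead.
Duty = £38,001.60 × 0% = £0.00.
Total = £134,811.72 + £38,422.18 + £54,988.20 + £0.00 = £228,222.10.

£228,222.10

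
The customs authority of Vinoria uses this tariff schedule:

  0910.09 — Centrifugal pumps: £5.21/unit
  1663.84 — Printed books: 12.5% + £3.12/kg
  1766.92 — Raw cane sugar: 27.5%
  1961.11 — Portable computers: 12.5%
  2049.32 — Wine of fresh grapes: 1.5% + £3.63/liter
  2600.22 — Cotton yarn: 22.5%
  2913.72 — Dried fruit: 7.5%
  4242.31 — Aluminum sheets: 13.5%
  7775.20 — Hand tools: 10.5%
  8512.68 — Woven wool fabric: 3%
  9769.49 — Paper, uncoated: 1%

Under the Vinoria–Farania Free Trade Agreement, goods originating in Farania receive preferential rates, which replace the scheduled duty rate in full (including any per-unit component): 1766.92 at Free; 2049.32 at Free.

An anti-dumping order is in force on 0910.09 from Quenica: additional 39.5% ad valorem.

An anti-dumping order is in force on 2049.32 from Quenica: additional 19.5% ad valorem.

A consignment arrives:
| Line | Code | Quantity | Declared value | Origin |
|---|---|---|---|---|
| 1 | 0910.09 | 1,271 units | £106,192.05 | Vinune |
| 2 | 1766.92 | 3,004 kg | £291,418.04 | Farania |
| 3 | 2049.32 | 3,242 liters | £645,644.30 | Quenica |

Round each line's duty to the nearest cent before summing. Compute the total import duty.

Line 1 (0910.09, Vinune, 1,271 units, £106,192.05):
Base rate for 0910.09 is £5.21/unit.
The additional-duty order on 0910.09 targets Quenica, not Vinune; it does not apply.
Duty = 1,271 × £5.21 = £6,621.91.
Line 2 (1766.92, Farania, 3,004 kg, £291,418.04):
Base rate for 1766.92 is 27.5%.
Origin Farania qualifies under the Vinoria–Farania agreement and 1766.92 is covered: preferential rate Free applies instead.
Duty = £291,418.04 × 0% = £0.00.
Line 3 (2049.32, Quenica, 3,242 liters, £645,644.30):
Base rate for 2049.32 is 1.5% + £3.63/liter.
2049.32 has an FTA preferential rate, but origin Quenica is not Farania; base rate stands.
Additional duty on 2049.32 from Quenica: +19.5%. Applied ad valorem rate: 1.5% + 19.5% = 21%.
Duty = £645,644.30 × 21% + 3,242 × £3.63 = £147,353.76.
Total = £6,621.91 + £0.00 + £147,353.76 = £153,975.67.

£153,975.67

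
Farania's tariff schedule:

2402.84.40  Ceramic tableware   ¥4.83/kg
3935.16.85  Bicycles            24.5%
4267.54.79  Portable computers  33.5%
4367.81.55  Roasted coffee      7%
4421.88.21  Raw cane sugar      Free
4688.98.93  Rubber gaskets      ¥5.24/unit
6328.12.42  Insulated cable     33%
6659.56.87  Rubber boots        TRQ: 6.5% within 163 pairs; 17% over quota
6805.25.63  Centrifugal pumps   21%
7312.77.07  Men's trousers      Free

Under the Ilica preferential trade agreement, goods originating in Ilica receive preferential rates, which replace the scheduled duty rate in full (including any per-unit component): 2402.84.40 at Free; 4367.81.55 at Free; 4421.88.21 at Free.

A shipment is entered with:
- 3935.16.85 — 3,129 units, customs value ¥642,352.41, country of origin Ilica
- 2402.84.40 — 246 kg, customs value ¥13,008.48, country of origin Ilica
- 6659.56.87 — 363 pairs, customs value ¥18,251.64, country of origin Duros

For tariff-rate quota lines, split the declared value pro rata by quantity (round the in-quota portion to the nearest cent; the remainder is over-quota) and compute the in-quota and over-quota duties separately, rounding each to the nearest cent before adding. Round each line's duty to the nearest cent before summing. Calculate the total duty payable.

Line 1 (3935.16.85, Ilica, 3,129 units, ¥642,352.41):
Base rate for 3935.16.85 is 24.5%.
Origin Ilica is the FTA partner but 3935.16.85 is not on the preference list; base rate stands.
Duty = ¥642,352.41 × 24.5% = ¥157,376.34.
Line 2 (2402.84.40, Ilica, 246 kg, ¥13,008.48):
Base rate for 2402.84.40 is ¥4.83/kg.
Origin Ilica qualifies under the Farania–Ilica agreement and 2402.84.40 is covered: preferential rate Free applies instead.
Duty = ¥13,008.48 × 0% = ¥0.00.
Line 3 (6659.56.87, Duros, 363 pairs, ¥18,251.64):
Code 6659.56.87 is under a tariff-rate quota (threshold 163 pairs). In-quota: 163 pairs at 6.5%; over-quota: 200 pairs at 17%.
Pro-rata value split: in-quota = ¥18,251.64 × 163/363 = ¥8,195.64; over-quota = ¥18,251.64 − ¥8,195.64 = ¥10,056.00.
In-quota duty = ¥8,195.64 × 6.5% = ¥532.72. Over-quota duty = ¥10,056.00 × 17% = ¥1,709.52.
Line duty = ¥532.72 + ¥1,709.52 = ¥2,242.24.
Total = ¥157,376.34 + ¥0.00 + ¥2,242.24 = ¥159,618.58.

¥159,618.58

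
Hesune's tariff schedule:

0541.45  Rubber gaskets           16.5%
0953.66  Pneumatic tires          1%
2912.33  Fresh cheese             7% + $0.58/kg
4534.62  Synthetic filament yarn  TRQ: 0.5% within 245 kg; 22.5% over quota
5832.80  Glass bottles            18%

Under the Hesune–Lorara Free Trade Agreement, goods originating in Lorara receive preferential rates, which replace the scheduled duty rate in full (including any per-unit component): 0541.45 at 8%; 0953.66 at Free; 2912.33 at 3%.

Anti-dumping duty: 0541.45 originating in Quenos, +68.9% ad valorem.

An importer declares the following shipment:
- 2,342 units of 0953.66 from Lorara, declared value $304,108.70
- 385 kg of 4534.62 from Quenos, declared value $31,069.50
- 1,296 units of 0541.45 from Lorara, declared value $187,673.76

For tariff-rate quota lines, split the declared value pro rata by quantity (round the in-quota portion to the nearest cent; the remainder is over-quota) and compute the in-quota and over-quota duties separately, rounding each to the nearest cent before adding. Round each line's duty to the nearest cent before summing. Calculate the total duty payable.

$17,654.81

Line 1 (0953.66, Lorara, 2,342 units, $304,108.70):
Base rate for 0953.66 is 1%.
Origin Lorara qualifies under the Hesune–Lorara agreement and 0953.66 is covered: preferential rate Free applies instead.
Duty = $304,108.70 × 0% = $0.00.
Line 2 (4534.62, Quenos, 385 kg, $31,069.50):
Code 4534.62 is under a tariff-rate quota (threshold 245 kg). In-quota: 245 kg at 0.5%; over-quota: 140 kg at 22.5%.
Pro-rata value split: in-quota = $31,069.50 × 245/385 = $19,771.50; over-quota = $31,069.50 − $19,771.50 = $11,298.00.
In-quota duty = $19,771.50 × 0.5% = $98.86. Over-quota duty = $11,298.00 × 22.5% = $2,542.05.
Line duty = $98.86 + $2,542.05 = $2,640.91.
Line 3 (0541.45, Lorara, 1,296 units, $187,673.76):
Base rate for 0541.45 is 16.5%.
Origin Lorara qualifies under the Hesune–Lorara agreement and 0541.45 is covered: preferential rate 8% applies instead.
The additional-duty order on 0541.45 targets Quenos, not Lorara; it does not apply.
Duty = $187,673.76 × 8% = $15,013.90.
Total = $0.00 + $2,640.91 + $15,013.90 = $17,654.81.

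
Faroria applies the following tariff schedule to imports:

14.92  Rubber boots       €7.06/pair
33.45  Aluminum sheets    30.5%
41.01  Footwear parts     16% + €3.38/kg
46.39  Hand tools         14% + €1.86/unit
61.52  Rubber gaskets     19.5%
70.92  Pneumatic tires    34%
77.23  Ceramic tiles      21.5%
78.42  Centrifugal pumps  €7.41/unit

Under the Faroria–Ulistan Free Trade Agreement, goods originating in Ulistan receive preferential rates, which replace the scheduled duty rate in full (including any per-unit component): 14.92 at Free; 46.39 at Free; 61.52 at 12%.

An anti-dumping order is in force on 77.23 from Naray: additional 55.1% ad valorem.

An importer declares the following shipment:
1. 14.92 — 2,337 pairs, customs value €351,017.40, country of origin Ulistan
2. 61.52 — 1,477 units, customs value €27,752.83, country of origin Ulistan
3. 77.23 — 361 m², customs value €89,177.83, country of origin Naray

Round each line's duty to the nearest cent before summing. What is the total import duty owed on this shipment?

Line 1 (14.92, Ulistan, 2,337 pairs, €351,017.40):
Base rate for 14.92 is €7.06/pair.
Origin Ulistan qualifies under the Faroria–Ulistan agreement and 14.92 is covered: preferential rate Free applies instead.
Duty = €351,017.40 × 0% = €0.00.
Line 2 (61.52, Ulistan, 1,477 units, €27,752.83):
Base rate for 61.52 is 19.5%.
Origin Ulistan qualifies under the Faroria–Ulistan agreement and 61.52 is covered: preferential rate 12% applies instead.
Duty = €27,752.83 × 12% = €3,330.34.
Line 3 (77.23, Naray, 361 m², €89,177.83):
Base rate for 77.23 is 21.5%.
Additional duty on 77.23 from Naray: +55.1%. Applied ad valorem rate: 21.5% + 55.1% = 76.6%.
Duty = €89,177.83 × 76.6% = €68,310.22.
Total = €0.00 + €3,330.34 + €68,310.22 = €71,640.56.

€71,640.56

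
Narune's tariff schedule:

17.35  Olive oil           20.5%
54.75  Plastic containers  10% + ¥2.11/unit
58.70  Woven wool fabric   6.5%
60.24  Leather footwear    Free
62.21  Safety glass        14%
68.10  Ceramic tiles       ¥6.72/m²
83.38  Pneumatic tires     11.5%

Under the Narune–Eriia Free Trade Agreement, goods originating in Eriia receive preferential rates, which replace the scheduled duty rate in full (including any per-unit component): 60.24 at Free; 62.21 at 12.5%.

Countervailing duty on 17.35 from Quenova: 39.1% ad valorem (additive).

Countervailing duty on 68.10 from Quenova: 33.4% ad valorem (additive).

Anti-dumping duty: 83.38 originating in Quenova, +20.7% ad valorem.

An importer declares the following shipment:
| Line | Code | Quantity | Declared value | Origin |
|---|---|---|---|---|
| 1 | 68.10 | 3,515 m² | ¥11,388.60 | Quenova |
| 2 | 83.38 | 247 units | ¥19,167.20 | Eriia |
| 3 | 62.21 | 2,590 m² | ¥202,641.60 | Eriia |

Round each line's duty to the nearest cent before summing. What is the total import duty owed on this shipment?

Line 1 (68.10, Quenova, 3,515 m², ¥11,388.60):
Base rate for 68.10 is ¥6.72/m².
Additional duty on 68.10 from Quenova: +33.4% ad valorem. Applied ad valorem rate = 33.4%.
Duty = ¥11,388.60 × 33.4% + 3,515 × ¥6.72 = ¥27,424.59.
Line 2 (83.38, Eriia, 247 units, ¥19,167.20):
Base rate for 83.38 is 11.5%.
Origin Eriia is the FTA partner but 83.38 is not on the preference list; base rate stands.
The additional-duty order on 83.38 targets Quenova, not Eriia; it does not apply.
Duty = ¥19,167.20 × 11.5% = ¥2,204.23.
Line 3 (62.21, Eriia, 2,590 m², ¥202,641.60):
Base rate for 62.21 is 14%.
Origin Eriia qualifies under the Narune–Eriia agreement and 62.21 is covered: preferential rate 12.5% applies instead.
Duty = ¥202,641.60 × 12.5% = ¥25,330.20.
Total = ¥27,424.59 + ¥2,204.23 + ¥25,330.20 = ¥54,959.02.

¥54,959.02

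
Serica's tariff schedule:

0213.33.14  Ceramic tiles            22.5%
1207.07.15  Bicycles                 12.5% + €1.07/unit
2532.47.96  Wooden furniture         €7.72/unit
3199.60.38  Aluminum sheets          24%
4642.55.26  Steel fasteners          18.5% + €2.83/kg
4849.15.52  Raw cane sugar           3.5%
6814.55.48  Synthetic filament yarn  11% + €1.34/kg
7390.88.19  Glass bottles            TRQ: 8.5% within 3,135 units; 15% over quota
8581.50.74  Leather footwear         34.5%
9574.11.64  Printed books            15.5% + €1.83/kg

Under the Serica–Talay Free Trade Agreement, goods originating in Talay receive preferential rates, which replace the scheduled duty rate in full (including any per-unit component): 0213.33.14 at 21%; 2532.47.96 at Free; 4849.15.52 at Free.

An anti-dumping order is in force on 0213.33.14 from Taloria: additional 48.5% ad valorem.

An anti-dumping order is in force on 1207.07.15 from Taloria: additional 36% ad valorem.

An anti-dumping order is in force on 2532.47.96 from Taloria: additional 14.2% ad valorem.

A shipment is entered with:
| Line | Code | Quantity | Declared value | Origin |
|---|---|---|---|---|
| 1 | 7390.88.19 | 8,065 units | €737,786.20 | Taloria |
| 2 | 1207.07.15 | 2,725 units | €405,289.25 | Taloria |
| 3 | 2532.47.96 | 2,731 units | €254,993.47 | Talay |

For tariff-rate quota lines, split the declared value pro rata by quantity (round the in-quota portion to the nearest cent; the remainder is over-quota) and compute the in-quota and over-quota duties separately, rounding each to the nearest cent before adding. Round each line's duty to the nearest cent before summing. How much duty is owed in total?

Line 1 (7390.88.19, Taloria, 8,065 units, €737,786.20):
Code 7390.88.19 is under a tariff-rate quota (threshold 3,135 units). In-quota: 3,135 units at 8.5%; over-quota: 4,930 units at 15%.
Pro-rata value split: in-quota = €737,786.20 × 3,135/8,065 = €286,789.80; over-quota = €737,786.20 − €286,789.80 = €450,996.40.
In-quota duty = €286,789.80 × 8.5% = €24,377.13. Over-quota duty = €450,996.40 × 15% = €67,649.46.
Line duty = €24,377.13 + €67,649.46 = €92,026.59.
Line 2 (1207.07.15, Taloria, 2,725 units, €405,289.25):
Base rate for 1207.07.15 is 12.5% + €1.07/unit.
Additional duty on 1207.07.15 from Taloria: +36%. Applied ad valorem rate: 12.5% + 36% = 48.5%.
Duty = €405,289.25 × 48.5% + 2,725 × €1.07 = €199,481.04.
Line 3 (2532.47.96, Talay, 2,731 units, €254,993.47):
Base rate for 2532.47.96 is €7.72/unit.
Origin Talay qualifies under the Serica–Talay agreement and 2532.47.96 is covered: preferential rate Free applies instead.
The additional-duty order on 2532.47.96 targets Taloria, not Talay; it does not apply.
Duty = €254,993.47 × 0% = €0.00.
Total = €92,026.59 + €199,481.04 + €0.00 = €291,507.63.

€291,507.63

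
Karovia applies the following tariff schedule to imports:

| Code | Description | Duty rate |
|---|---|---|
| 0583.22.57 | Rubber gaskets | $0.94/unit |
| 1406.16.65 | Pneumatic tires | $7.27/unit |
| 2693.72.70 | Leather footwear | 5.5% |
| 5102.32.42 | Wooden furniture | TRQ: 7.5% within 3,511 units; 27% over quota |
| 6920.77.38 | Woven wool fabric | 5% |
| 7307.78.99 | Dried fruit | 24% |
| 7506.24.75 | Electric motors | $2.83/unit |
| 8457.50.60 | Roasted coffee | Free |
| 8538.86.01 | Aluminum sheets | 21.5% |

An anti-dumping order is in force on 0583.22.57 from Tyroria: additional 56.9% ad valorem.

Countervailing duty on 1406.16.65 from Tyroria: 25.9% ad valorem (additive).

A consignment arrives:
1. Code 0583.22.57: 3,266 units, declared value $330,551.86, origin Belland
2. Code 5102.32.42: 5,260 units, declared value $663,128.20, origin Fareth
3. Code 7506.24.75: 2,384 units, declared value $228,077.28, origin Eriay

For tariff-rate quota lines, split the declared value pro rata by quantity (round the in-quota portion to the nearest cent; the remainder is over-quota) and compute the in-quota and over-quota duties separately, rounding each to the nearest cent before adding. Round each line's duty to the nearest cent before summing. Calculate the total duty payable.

Line 1 (0583.22.57, Belland, 3,266 units, $330,551.86):
Base rate for 0583.22.57 is $0.94/unit.
The additional-duty order on 0583.22.57 targets Tyroria, not Belland; it does not apply.
Duty = 3,266 × $0.94 = $3,070.04.
Line 2 (5102.32.42, Fareth, 5,260 units, $663,128.20):
Code 5102.32.42 is under a tariff-rate quota (threshold 3,511 units). In-quota: 3,511 units at 7.5%; over-quota: 1,749 units at 27%.
Pro-rata value split: in-quota = $663,128.20 × 3,511/5,260 = $442,631.77; over-quota = $663,128.20 − $442,631.77 = $220,496.43.
In-quota duty = $442,631.77 × 7.5% = $33,197.38. Over-quota duty = $220,496.43 × 27% = $59,534.04.
Line duty = $33,197.38 + $59,534.04 = $92,731.42.
Line 3 (7506.24.75, Eriay, 2,384 units, $228,077.28):
Base rate for 7506.24.75 is $2.83/unit.
Duty = 2,384 × $2.83 = $6,746.72.
Total = $3,070.04 + $92,731.42 + $6,746.72 = $102,548.18.

$102,548.18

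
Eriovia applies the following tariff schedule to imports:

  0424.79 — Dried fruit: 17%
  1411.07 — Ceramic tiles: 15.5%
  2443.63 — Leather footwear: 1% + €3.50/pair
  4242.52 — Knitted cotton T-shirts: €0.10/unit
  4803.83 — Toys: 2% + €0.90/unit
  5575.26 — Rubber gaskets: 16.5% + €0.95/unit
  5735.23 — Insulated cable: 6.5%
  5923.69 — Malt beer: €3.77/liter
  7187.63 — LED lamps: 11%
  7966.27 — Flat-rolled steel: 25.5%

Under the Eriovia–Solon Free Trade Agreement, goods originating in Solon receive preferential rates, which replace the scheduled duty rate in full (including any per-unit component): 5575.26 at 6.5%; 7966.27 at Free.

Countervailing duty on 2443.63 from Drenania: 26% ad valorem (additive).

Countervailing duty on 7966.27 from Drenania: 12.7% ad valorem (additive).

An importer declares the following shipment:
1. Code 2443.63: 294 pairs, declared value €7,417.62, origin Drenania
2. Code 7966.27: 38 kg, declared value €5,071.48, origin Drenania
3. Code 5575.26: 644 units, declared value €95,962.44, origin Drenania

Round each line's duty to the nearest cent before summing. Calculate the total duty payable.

Line 1 (2443.63, Drenania, 294 pairs, €7,417.62):
Base rate for 2443.63 is 1% + €3.50/pair.
Additional duty on 2443.63 from Drenania: +26%. Applied ad valorem rate: 1% + 26% = 27%.
Duty = €7,417.62 × 27% + 294 × €3.50 = €3,031.76.
Line 2 (7966.27, Drenania, 38 kg, €5,071.48):
Base rate for 7966.27 is 25.5%.
7966.27 has an FTA preferential rate, but origin Drenania is not Solon; base rate stands.
Additional duty on 7966.27 from Drenania: +12.7%. Applied ad valorem rate: 25.5% + 12.7% = 38.2%.
Duty = €5,071.48 × 38.2% = €1,937.31.
Line 3 (5575.26, Drenania, 644 units, €95,962.44):
Base rate for 5575.26 is 16.5% + €0.95/unit.
5575.26 has an FTA preferential rate, but origin Drenania is not Solon; base rate stands.
Duty = €95,962.44 × 16.5% + 644 × €0.95 = €16,445.60.
Total = €3,031.76 + €1,937.31 + €16,445.60 = €21,414.67.

€21,414.67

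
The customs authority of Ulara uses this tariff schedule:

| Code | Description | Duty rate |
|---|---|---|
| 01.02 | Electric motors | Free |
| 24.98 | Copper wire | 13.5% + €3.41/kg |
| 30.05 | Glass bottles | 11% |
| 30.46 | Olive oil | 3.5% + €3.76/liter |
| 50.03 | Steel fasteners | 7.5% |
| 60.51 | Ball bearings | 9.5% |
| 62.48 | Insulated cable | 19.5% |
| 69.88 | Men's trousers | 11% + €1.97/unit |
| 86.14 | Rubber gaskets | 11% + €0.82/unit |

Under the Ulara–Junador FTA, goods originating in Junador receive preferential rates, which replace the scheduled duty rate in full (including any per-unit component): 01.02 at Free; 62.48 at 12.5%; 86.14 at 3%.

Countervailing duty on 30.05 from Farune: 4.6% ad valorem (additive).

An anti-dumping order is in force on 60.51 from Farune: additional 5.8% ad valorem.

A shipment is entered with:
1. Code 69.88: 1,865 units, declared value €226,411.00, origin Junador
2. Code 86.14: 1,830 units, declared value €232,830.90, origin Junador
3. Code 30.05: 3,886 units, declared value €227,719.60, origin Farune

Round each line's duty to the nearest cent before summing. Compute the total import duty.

€71,088.45

Line 1 (69.88, Junador, 1,865 units, €226,411.00):
Base rate for 69.88 is 11% + €1.97/unit.
Origin Junador is the FTA partner but 69.88 is not on the preference list; base rate stands.
Duty = €226,411.00 × 11% + 1,865 × €1.97 = €28,579.26.
Line 2 (86.14, Junador, 1,830 units, €232,830.90):
Base rate for 86.14 is 11% + €0.82/unit.
Origin Junador qualifies under the Ulara–Junador agreement and 86.14 is covered: preferential rate 3% applies instead.
Duty = €232,830.90 × 3% = €6,984.93.
Line 3 (30.05, Farune, 3,886 units, €227,719.60):
Base rate for 30.05 is 11%.
Additional duty on 30.05 from Farune: +4.6%. Applied ad valorem rate: 11% + 4.6% = 15.6%.
Duty = €227,719.60 × 15.6% = €35,524.26.
Total = €28,579.26 + €6,984.93 + €35,524.26 = €71,088.45.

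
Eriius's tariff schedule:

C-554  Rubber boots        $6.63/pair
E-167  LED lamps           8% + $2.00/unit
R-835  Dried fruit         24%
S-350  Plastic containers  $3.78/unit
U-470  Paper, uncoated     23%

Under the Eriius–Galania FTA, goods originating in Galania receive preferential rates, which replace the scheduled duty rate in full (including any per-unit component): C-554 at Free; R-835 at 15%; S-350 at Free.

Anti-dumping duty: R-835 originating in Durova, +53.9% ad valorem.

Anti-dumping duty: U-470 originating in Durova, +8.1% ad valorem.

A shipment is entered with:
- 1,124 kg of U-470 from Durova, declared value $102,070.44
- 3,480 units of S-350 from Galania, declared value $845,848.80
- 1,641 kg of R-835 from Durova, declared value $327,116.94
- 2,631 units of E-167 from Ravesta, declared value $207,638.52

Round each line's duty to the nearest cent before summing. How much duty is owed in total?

Line 1 (U-470, Durova, 1,124 kg, $102,070.44):
Base rate for U-470 is 23%.
Additional duty on U-470 from Durova: +8.1%. Applied ad valorem rate: 23% + 8.1% = 31.1%.
Duty = $102,070.44 × 31.1% = $31,743.91.
Line 2 (S-350, Galania, 3,480 units, $845,848.80):
Base rate for S-350 is $3.78/unit.
Origin Galania qualifies under the Eriius–Galania agreement and S-350 is covered: preferential rate Free applies instead.
Duty = $845,848.80 × 0% = $0.00.
Line 3 (R-835, Durova, 1,641 kg, $327,116.94):
Base rate for R-835 is 24%.
R-835 has an FTA preferential rate, but origin Durova is not Galania; base rate stands.
Additional duty on R-835 from Durova: +53.9%. Applied ad valorem rate: 24% + 53.9% = 77.9%.
Duty = $327,116.94 × 77.9% = $254,824.10.
Line 4 (E-167, Ravesta, 2,631 units, $207,638.52):
Base rate for E-167 is 8% + $2.00/unit.
Duty = $207,638.52 × 8% + 2,631 × $2.00 = $21,873.08.
Total = $31,743.91 + $0.00 + $254,824.10 + $21,873.08 = $308,441.09.

$308,441.09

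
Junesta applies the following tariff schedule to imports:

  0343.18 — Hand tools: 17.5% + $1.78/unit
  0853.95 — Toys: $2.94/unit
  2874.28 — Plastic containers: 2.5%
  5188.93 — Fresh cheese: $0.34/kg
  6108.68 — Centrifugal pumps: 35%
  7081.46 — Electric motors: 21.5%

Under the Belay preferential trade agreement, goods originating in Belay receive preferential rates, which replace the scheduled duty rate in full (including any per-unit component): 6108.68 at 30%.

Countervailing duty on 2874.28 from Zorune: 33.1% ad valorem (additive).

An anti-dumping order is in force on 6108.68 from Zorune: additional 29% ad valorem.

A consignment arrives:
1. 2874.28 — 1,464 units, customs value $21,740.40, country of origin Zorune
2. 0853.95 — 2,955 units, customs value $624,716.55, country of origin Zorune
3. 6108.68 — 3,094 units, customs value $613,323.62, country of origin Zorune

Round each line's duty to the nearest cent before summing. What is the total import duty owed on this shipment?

Line 1 (2874.28, Zorune, 1,464 units, $21,740.40):
Base rate for 2874.28 is 2.5%.
Additional duty on 2874.28 from Zorune: +33.1%. Applied ad valorem rate: 2.5% + 33.1% = 35.6%.
Duty = $21,740.40 × 35.6% = $7,739.58.
Line 2 (0853.95, Zorune, 2,955 units, $624,716.55):
Base rate for 0853.95 is $2.94/unit.
Duty = 2,955 × $2.94 = $8,687.70.
Line 3 (6108.68, Zorune, 3,094 units, $613,323.62):
Base rate for 6108.68 is 35%.
6108.68 has an FTA preferential rate, but origin Zorune is not Belay; base rate stands.
Additional duty on 6108.68 from Zorune: +29%. Applied ad valorem rate: 35% + 29% = 64%.
Duty = $613,323.62 × 64% = $392,527.12.
Total = $7,739.58 + $8,687.70 + $392,527.12 = $408,954.40.

$408,954.40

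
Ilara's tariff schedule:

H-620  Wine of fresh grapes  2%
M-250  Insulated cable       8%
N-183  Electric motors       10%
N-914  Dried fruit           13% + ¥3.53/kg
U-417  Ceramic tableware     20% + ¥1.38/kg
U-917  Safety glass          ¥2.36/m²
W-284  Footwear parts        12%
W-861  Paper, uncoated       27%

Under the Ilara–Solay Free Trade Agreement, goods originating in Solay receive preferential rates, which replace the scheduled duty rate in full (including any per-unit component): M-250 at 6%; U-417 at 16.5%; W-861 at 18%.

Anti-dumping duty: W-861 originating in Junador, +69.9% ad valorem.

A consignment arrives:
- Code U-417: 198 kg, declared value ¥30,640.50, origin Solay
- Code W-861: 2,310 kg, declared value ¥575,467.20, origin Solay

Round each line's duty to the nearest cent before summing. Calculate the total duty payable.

¥108,639.78

Line 1 (U-417, Solay, 198 kg, ¥30,640.50):
Base rate for U-417 is 20% + ¥1.38/kg.
Origin Solay qualifies under the Ilara–Solay agreement and U-417 is covered: preferential rate 16.5% applies instead.
Duty = ¥30,640.50 × 16.5% = ¥5,055.68.
Line 2 (W-861, Solay, 2,310 kg, ¥575,467.20):
Base rate for W-861 is 27%.
Origin Solay qualifies under the Ilara–Solay agreement and W-861 is covered: preferential rate 18% applies instead.
The additional-duty order on W-861 targets Junador, not Solay; it does not apply.
Duty = ¥575,467.20 × 18% = ¥103,584.10.
Total = ¥5,055.68 + ¥103,584.10 = ¥108,639.78.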